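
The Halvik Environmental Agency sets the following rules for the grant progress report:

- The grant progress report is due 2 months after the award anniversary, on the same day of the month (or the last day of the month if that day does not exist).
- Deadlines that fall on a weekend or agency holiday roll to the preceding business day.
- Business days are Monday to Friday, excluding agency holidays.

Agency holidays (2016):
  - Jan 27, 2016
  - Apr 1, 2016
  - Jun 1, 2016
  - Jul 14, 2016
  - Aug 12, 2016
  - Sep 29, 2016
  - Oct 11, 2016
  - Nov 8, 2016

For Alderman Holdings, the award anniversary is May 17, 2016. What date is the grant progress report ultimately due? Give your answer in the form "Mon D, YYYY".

Jul 15, 2016

2 months after May 17, 2016, on the same day of the month, is Jul 17, 2016.
Jul 17, 2016 falls on a Sunday. Rolling to the preceding business day gives Jul 15, 2016, a Friday.
So the filing is due Jul 15, 2016.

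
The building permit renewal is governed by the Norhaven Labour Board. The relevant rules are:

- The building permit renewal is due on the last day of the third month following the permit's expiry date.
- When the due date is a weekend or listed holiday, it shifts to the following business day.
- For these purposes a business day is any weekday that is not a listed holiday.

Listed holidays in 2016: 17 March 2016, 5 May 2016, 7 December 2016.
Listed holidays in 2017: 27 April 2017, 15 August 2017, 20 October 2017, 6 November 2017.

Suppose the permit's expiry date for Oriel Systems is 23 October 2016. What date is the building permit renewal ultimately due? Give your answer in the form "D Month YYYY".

31 January 2017

3 months after 23 October 2016 is January 2017; that month ends on 31 January 2017.
Since 31 January 2017 is a Tuesday and not a holiday, the date is unchanged.
So the filing is due 31 January 2017.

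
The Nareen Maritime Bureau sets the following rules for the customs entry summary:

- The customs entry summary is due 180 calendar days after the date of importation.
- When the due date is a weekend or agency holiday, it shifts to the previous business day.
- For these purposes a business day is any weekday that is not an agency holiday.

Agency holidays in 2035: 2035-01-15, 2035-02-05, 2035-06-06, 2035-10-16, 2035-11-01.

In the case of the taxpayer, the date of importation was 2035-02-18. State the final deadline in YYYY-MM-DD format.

2035-08-17

From 2035-02-18, 180 calendar days later is 2035-08-17.
Since 2035-08-17 is a Friday and not a holiday, the date is unchanged.
So the filing is due 2035-08-17.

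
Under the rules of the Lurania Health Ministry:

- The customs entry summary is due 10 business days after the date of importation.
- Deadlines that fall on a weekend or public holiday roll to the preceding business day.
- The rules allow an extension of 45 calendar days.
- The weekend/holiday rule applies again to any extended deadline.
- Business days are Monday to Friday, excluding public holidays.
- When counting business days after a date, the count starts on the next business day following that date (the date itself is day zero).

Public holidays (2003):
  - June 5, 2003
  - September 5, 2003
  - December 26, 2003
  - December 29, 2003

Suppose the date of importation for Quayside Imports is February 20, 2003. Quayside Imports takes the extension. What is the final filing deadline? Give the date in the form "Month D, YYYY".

Counting 10 business days after February 20, 2003 (skipping weekends and listed holidays) reaches March 6, 2003.
March 6, 2003 is a Thursday and not a listed holiday, so it stands.
Add the 45 calendar-day extension to March 6, 2003: April 20, 2003.
April 20, 2003 is a Sunday; the preceding business day is April 18, 2003 (Friday).
Final deadline: April 18, 2003.

April 18, 2003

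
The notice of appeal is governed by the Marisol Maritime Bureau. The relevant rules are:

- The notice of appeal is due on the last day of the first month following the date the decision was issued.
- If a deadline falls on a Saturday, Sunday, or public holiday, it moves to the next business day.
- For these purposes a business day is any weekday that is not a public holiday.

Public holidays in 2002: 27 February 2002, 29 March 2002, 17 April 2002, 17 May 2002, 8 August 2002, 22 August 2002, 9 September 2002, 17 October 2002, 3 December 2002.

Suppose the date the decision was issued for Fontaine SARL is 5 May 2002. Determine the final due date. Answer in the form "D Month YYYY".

1 July 2002

1 month after 5 May 2002 is June 2002; that month ends on 30 June 2002.
30 June 2002 is a Sunday; the next business day is 1 July 2002 (Monday).
So the filing is due 1 July 2002.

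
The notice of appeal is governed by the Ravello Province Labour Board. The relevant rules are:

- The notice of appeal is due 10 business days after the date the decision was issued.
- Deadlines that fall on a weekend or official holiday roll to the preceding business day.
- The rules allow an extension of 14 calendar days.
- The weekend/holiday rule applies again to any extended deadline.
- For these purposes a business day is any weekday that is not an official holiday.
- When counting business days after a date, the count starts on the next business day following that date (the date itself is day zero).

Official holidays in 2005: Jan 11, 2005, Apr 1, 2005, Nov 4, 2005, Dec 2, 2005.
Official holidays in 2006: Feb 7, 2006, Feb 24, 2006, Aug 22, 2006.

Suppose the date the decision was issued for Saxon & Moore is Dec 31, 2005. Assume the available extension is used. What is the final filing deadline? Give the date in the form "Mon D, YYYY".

Jan 27, 2006

10 business days after Dec 31, 2005, excluding weekends and holidays, is Jan 13, 2006.
Jan 13, 2006 falls on a Friday, which is a business day, so no adjustment is needed.
With the 14-day extension, Jan 13, 2006 becomes Jan 27, 2006.
Jan 27, 2006 falls on a Friday, which is a business day, so no adjustment is needed.
Final deadline: Jan 27, 2006.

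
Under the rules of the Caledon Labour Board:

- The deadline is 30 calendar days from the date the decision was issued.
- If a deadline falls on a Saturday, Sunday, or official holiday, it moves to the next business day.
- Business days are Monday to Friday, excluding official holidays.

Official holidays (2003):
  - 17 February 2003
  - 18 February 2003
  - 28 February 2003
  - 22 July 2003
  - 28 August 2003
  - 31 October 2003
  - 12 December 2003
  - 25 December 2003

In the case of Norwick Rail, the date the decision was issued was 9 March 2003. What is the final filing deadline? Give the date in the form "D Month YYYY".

30 calendar days after 9 March 2003 is 8 April 2003.
Since 8 April 2003 is a Tuesday and not a holiday, the date is unchanged.
The final due date is 8 April 2003.

8 April 2003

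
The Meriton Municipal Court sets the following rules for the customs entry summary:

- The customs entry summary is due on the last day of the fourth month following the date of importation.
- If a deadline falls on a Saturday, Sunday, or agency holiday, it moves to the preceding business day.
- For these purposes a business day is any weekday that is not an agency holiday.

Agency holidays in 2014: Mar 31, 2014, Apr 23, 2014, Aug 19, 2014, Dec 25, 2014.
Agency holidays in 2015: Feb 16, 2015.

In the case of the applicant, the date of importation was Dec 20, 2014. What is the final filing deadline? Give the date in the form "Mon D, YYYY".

Apr 30, 2015

4 months after Dec 20, 2014 falls in April 2015; the last day of that month is Apr 30, 2015.
Apr 30, 2015 is a Thursday and not a listed holiday, so it stands.
Final deadline: Apr 30, 2015.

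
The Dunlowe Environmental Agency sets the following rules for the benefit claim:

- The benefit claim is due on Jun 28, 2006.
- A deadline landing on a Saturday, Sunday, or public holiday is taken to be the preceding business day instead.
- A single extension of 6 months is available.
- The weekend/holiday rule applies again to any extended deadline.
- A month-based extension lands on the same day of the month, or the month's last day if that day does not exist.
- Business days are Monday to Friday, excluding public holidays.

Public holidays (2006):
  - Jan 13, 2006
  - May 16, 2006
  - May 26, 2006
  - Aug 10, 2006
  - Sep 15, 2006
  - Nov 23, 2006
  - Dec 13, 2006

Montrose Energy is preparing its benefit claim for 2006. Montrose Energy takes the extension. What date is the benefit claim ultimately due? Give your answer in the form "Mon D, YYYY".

Dec 28, 2006

The stated deadline is Jun 28, 2006.
Since Jun 28, 2006 is a Wednesday and not a holiday, the date is unchanged.
The 6 months extension carries Jun 28, 2006 to Dec 28, 2006.
Dec 28, 2006 is a Thursday and not a listed holiday, so it stands.
The final due date is Dec 28, 2006.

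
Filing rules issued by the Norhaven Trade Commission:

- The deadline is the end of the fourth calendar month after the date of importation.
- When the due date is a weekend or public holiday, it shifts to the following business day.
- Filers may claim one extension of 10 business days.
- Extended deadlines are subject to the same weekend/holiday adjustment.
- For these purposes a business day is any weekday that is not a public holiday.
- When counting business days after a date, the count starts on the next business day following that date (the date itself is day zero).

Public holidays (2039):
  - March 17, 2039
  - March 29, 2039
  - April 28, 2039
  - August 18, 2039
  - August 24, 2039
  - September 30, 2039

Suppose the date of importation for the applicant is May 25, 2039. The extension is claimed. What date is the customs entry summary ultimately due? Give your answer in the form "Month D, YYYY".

The fourth month after May 25, 2039 is September 2039, whose last day is September 30, 2039.
September 30, 2039 falls on a listed holiday. Rolling to the next business day gives October 3, 2039, a Monday.
The 10-business-day extension runs from October 3, 2039 to October 17, 2039.
October 17, 2039 is a Monday and not a listed holiday, so it stands.
The final due date is October 17, 2039.

October 17, 2039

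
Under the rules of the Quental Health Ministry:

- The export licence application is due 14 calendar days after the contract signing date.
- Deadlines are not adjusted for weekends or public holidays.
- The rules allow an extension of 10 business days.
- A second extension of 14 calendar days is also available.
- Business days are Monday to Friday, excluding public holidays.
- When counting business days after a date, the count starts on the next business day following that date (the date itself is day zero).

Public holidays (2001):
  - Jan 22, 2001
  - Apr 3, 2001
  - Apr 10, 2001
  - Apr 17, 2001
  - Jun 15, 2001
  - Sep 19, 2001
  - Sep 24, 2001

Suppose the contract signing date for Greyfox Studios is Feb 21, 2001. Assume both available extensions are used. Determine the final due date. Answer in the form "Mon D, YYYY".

Apr 4, 2001

From Feb 21, 2001, 14 calendar days later is Mar 7, 2001.
No adjustment is made for weekends or holidays, so Mar 7, 2001 stands.
Applying the 10-business-day extension: 10 business days after Mar 7, 2001 is Mar 21, 2001.
No adjustment is made for weekends or holidays, so Mar 21, 2001 stands.
Applying the 14-calendar-day extension: Mar 21, 2001 + 14 days = Apr 4, 2001.
No adjustment is made for weekends or holidays, so Apr 4, 2001 stands.
Final deadline: Apr 4, 2001.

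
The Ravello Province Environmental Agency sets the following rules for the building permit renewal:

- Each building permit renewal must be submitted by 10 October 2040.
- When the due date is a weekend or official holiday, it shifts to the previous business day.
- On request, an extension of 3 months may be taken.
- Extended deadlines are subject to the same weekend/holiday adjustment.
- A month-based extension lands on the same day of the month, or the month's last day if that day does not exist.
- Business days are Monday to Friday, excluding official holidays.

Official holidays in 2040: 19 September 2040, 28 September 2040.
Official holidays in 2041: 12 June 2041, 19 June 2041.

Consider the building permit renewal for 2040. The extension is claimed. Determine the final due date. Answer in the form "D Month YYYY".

10 January 2041

The stated deadline is 10 October 2040.
10 October 2040 falls on a Wednesday, which is a business day, so no adjustment is needed.
Applying the 3 months extension: 3 months after 10 October 2040 is 10 January 2041.
10 January 2041 falls on a Thursday, which is a business day, so no adjustment is needed.
The final due date is 10 January 2041.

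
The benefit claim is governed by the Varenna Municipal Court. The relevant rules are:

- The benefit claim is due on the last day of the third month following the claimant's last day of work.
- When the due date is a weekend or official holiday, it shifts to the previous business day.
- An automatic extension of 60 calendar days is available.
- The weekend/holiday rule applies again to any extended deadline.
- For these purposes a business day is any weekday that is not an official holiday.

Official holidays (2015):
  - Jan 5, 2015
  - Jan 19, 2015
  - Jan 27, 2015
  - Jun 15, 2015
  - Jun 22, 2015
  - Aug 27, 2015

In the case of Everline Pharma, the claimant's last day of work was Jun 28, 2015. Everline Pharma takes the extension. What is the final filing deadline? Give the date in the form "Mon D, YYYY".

The third month after Jun 28, 2015 is September 2015, whose last day is Sep 30, 2015.
Since Sep 30, 2015 is a Wednesday and not a holiday, the date is unchanged.
The 60-calendar-day extension moves the deadline from Sep 30, 2015 to Nov 29, 2015.
Nov 29, 2015 is a Sunday, so it moves to the preceding business day, Nov 27, 2015 (Friday).
The final due date is Nov 27, 2015.

Nov 27, 2015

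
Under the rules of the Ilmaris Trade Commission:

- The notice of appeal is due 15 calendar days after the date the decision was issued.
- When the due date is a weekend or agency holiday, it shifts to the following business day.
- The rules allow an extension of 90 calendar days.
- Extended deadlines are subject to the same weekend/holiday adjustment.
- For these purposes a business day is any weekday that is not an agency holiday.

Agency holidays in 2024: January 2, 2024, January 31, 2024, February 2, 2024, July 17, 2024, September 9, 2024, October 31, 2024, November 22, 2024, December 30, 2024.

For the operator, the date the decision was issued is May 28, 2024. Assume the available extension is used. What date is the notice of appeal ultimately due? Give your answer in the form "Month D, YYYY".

Trigger date May 28, 2024 + 15 calendar days = June 12, 2024.
June 12, 2024 is a Wednesday and not a listed holiday, so it stands.
With the 90-day extension, June 12, 2024 becomes September 10, 2024.
September 10, 2024 falls on a Tuesday, which is a business day, so no adjustment is needed.
Deadline: September 10, 2024.

September 10, 2024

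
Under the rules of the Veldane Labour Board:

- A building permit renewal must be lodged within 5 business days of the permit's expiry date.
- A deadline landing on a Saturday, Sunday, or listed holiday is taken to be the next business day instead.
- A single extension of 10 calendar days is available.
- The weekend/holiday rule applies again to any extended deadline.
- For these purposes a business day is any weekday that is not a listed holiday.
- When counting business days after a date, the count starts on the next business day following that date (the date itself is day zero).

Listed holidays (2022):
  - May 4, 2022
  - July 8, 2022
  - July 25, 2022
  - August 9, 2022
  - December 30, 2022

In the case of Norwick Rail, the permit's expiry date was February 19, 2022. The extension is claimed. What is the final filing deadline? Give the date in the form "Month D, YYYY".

March 7, 2022

5 business days after February 19, 2022, excluding weekends and holidays, is February 25, 2022.
February 25, 2022 falls on a Friday, which is a business day, so no adjustment is needed.
Applying the 10-calendar-day extension: February 25, 2022 + 10 days = March 7, 2022.
Since March 7, 2022 is a Monday and not a holiday, the date is unchanged.
Final deadline: March 7, 2022.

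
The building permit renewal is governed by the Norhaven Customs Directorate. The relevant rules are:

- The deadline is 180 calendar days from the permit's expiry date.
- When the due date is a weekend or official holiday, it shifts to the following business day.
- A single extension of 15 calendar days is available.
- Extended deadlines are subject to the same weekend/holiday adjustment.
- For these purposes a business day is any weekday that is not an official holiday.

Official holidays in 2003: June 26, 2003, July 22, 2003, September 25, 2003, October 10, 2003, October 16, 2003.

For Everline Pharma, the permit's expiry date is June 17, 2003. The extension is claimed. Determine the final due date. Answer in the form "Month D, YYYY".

180 calendar days after June 17, 2003 is December 14, 2003.
December 14, 2003 is a Sunday, so it moves to the next business day, December 15, 2003 (Monday).
The 15-calendar-day extension moves the deadline from December 15, 2003 to December 30, 2003.
December 30, 2003 is a Tuesday and not a listed holiday, so it stands.
So the filing is due December 30, 2003.

December 30, 2003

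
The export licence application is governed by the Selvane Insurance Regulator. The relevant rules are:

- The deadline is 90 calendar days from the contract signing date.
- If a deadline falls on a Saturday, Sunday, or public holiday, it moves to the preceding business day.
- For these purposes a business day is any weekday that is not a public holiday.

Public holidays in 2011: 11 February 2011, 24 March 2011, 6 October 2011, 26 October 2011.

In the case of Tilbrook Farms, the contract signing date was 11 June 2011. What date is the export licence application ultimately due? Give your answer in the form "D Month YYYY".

9 September 2011

Adding 90 calendar days to 11 June 2011 gives 9 September 2011.
Since 9 September 2011 is a Friday and not a holiday, the date is unchanged.
The final due date is 9 September 2011.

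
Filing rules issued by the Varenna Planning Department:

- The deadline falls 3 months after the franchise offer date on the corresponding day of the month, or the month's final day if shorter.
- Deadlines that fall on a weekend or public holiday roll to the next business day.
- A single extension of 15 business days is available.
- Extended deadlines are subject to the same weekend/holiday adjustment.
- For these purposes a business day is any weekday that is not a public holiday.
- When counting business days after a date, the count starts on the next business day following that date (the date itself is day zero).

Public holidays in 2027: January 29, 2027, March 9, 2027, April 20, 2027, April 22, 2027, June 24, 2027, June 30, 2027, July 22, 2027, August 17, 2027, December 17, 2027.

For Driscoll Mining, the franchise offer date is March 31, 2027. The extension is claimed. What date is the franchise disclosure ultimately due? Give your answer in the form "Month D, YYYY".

July 23, 2027

3 months after March 31, 2027, on the same day of the month, is June 30, 2027 (day 31 does not exist in June, so the month's last day is used).
June 30, 2027 falls on a listed holiday. Rolling to the next business day gives July 1, 2027, a Thursday.
The 15-business-day extension runs from July 1, 2027 to July 23, 2027.
July 23, 2027 falls on a Friday, which is a business day, so no adjustment is needed.
Final deadline: July 23, 2027.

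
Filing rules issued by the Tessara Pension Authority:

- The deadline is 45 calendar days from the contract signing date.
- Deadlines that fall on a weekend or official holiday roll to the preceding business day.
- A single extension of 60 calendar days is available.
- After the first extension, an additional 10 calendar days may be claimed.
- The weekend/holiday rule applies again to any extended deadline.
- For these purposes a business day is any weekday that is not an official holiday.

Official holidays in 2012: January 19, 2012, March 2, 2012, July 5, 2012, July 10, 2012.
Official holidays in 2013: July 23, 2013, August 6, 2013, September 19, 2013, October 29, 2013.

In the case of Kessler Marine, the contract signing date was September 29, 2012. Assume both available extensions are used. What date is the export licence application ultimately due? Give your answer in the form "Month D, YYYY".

January 21, 2013

45 calendar days after September 29, 2012 is November 13, 2012.
November 13, 2012 is a Tuesday and not a listed holiday, so it stands.
Add the 60 calendar-day extension to November 13, 2012: January 12, 2013.
January 12, 2013 is a Saturday, so it moves to the preceding business day, January 11, 2013 (Friday).
Add the 10 calendar-day extension to January 11, 2013: January 21, 2013.
Since January 21, 2013 is a Monday and not a holiday, the date is unchanged.
So the filing is due January 21, 2013.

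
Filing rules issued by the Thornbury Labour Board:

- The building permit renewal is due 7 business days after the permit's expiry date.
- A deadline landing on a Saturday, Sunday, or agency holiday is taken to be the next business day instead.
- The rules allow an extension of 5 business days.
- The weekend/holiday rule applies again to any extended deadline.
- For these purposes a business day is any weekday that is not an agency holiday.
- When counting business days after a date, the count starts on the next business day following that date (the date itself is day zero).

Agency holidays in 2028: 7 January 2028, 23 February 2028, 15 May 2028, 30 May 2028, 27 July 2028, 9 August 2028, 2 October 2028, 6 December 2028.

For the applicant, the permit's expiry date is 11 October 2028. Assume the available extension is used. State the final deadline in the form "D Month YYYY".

Starting the day after 11 October 2028 and counting 7 business days lands on 20 October 2028.
Since 20 October 2028 is a Friday and not a holiday, the date is unchanged.
The 5-business-day extension runs from 20 October 2028 to 27 October 2028.
27 October 2028 falls on a Friday, which is a business day, so no adjustment is needed.
So the filing is due 27 October 2028.

27 October 2028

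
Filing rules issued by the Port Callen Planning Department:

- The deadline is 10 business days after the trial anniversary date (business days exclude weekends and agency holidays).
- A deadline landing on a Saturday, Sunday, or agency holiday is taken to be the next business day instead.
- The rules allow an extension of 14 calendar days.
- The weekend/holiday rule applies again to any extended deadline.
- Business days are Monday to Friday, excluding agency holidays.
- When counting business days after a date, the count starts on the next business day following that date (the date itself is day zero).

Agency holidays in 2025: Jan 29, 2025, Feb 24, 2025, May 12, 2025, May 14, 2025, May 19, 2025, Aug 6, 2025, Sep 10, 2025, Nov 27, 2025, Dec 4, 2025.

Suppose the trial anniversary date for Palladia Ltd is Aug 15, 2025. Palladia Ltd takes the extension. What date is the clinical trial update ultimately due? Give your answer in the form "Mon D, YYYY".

Sep 12, 2025

Starting the day after Aug 15, 2025 and counting 10 business days lands on Aug 29, 2025.
Aug 29, 2025 is a Friday and not a listed holiday, so it stands.
Applying the 14-calendar-day extension: Aug 29, 2025 + 14 days = Sep 12, 2025.
Sep 12, 2025 is a Friday and not a listed holiday, so it stands.
So the filing is due Sep 12, 2025.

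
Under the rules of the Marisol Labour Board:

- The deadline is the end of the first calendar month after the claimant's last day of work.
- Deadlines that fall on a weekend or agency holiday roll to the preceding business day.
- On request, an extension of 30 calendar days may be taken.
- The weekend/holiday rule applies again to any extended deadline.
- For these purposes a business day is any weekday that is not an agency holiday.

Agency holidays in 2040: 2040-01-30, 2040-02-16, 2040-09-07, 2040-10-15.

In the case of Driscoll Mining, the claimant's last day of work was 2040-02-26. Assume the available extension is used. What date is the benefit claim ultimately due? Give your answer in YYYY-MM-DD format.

The first month after 2040-02-26 is March 2040, whose last day is 2040-03-31.
2040-03-31 is a Saturday, so it moves to the preceding business day, 2040-03-30 (Friday).
Add the 30 calendar-day extension to 2040-03-30: 2040-04-29.
2040-04-29 is a Sunday; the preceding business day is 2040-04-27 (Friday).
Deadline: 2040-04-27.

2040-04-27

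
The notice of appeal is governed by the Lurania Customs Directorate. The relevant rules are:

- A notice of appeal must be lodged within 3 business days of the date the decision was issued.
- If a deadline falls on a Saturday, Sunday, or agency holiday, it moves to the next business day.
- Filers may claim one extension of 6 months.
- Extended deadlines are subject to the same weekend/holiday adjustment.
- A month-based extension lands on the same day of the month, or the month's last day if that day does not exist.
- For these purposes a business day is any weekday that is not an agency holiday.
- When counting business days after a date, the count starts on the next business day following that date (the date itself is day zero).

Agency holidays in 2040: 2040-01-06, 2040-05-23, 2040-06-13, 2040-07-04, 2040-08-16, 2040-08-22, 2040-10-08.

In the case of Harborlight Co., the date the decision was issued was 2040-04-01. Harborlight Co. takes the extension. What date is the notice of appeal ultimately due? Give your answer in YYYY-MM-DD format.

3 business days after 2040-04-01, excluding weekends and holidays, is 2040-04-04.
2040-04-04 falls on a Wednesday, which is a business day, so no adjustment is needed.
The 6 months extension carries 2040-04-04 to 2040-10-04.
2040-10-04 is a Thursday and not a listed holiday, so it stands.
Final deadline: 2040-10-04.

2040-10-04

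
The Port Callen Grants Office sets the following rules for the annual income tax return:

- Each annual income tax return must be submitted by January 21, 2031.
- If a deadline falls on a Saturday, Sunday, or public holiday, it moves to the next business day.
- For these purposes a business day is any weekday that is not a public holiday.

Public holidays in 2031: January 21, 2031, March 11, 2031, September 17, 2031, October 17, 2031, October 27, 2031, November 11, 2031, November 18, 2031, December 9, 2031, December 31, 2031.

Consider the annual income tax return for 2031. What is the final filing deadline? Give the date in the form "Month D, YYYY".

January 22, 2031

The statutory due date is January 21, 2031.
January 21, 2031 is a listed holiday; the next business day is January 22, 2031 (Wednesday).
Final deadline: January 22, 2031.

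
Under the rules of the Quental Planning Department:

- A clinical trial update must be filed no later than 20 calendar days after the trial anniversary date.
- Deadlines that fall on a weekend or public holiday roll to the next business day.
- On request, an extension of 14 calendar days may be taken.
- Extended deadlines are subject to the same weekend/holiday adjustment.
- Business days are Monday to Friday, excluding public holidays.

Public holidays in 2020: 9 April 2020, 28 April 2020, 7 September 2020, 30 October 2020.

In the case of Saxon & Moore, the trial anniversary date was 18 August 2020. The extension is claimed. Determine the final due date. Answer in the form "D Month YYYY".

Adding 20 calendar days to 18 August 2020 gives 7 September 2020.
7 September 2020 is a listed holiday; the next business day is 8 September 2020 (Tuesday).
With the 14-day extension, 8 September 2020 becomes 22 September 2020.
22 September 2020 is a Tuesday and not a listed holiday, so it stands.
Final deadline: 22 September 2020.

22 September 2020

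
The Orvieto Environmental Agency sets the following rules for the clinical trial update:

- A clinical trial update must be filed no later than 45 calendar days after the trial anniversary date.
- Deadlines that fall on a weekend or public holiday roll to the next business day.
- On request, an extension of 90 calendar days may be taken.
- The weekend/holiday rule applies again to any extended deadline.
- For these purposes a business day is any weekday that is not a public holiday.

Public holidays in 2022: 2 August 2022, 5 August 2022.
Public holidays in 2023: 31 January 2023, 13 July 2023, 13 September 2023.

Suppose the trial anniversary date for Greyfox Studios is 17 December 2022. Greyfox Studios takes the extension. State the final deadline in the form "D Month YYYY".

2 May 2023

45 calendar days after 17 December 2022 is 31 January 2023.
31 January 2023 is a listed holiday; the next business day is 1 February 2023 (Wednesday).
Add the 90 calendar-day extension to 1 February 2023: 2 May 2023.
2 May 2023 falls on a Tuesday, which is a business day, so no adjustment is needed.
Final deadline: 2 May 2023.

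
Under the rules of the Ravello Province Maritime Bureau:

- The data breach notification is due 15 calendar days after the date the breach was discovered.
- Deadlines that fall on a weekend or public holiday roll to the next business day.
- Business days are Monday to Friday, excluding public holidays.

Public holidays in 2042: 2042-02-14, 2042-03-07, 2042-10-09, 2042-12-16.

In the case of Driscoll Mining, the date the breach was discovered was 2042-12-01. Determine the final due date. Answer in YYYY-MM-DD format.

2042-12-17

Adding 15 calendar days to 2042-12-01 gives 2042-12-16.
2042-12-16 is a listed holiday; the next business day is 2042-12-17 (Wednesday).
So the filing is due 2042-12-17.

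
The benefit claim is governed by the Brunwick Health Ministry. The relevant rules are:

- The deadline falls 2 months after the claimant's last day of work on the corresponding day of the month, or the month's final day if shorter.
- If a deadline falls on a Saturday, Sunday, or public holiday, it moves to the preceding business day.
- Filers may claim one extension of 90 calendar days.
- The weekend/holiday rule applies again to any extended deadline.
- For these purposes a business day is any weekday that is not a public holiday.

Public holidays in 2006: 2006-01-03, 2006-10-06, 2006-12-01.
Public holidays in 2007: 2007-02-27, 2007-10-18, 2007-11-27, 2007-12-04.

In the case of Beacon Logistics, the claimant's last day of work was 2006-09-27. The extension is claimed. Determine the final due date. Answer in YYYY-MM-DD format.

2 months after 2006-09-27, on the same day of the month, is 2006-11-27.
Since 2006-11-27 is a Monday and not a holiday, the date is unchanged.
Applying the 90-calendar-day extension: 2006-11-27 + 90 days = 2007-02-25.
2007-02-25 is a Sunday; the preceding business day is 2007-02-23 (Friday).
Final deadline: 2007-02-23.

2007-02-23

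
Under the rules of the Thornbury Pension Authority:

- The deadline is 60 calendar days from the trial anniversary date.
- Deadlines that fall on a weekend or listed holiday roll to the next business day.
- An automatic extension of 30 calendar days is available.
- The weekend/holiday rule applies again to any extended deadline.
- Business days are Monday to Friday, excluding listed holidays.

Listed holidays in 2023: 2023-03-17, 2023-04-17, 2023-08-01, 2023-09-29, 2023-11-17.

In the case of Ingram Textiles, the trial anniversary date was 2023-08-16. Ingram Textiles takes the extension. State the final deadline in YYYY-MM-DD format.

2023-11-15

From 2023-08-16, 60 calendar days later is 2023-10-15.
2023-10-15 is a Sunday, so it moves to the next business day, 2023-10-16 (Monday).
The 30-calendar-day extension moves the deadline from 2023-10-16 to 2023-11-15.
2023-11-15 is a Wednesday and not a listed holiday, so it stands.
The final due date is 2023-11-15.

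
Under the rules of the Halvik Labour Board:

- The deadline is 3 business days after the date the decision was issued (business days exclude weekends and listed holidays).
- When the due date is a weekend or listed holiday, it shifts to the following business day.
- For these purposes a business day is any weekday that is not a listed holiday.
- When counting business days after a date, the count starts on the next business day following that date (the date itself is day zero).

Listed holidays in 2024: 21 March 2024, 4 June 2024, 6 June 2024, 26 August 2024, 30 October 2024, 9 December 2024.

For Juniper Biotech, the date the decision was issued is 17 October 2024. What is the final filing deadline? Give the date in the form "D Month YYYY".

Counting 3 business days after 17 October 2024 (skipping weekends and listed holidays) reaches 22 October 2024.
22 October 2024 is a Tuesday and not a listed holiday, so it stands.
Final deadline: 22 October 2024.

22 October 2024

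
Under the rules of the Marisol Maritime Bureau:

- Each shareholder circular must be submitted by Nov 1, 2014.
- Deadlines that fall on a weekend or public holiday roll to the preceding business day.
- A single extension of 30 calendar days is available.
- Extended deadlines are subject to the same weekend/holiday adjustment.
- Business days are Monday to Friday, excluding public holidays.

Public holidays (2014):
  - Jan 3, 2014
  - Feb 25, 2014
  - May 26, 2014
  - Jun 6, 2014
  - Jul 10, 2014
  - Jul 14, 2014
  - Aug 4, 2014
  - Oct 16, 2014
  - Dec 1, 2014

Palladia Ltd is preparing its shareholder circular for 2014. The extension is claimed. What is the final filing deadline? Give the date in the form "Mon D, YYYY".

The statutory due date is Nov 1, 2014.
Nov 1, 2014 is a Saturday; the preceding business day is Oct 31, 2014 (Friday).
With the 30-day extension, Oct 31, 2014 becomes Nov 30, 2014.
Nov 30, 2014 falls on a Sunday. Rolling to the preceding business day gives Nov 28, 2014, a Friday.
Deadline: Nov 28, 2014.

Nov 28, 2014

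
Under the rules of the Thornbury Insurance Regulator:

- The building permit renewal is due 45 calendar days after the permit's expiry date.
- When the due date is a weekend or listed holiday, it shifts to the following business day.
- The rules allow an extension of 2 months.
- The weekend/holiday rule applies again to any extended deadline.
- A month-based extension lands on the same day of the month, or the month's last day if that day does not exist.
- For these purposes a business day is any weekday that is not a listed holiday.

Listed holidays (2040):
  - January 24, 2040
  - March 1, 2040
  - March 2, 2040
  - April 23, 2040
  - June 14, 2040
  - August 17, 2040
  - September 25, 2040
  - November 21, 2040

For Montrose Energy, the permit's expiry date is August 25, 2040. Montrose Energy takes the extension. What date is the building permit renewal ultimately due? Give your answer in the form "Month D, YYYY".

December 10, 2040

Trigger date August 25, 2040 + 45 calendar days = October 9, 2040.
Since October 9, 2040 is a Tuesday and not a holiday, the date is unchanged.
Add 2 months to October 9, 2040: December 9, 2040.
December 9, 2040 is a Sunday; the next business day is December 10, 2040 (Monday).
The final due date is December 10, 2040.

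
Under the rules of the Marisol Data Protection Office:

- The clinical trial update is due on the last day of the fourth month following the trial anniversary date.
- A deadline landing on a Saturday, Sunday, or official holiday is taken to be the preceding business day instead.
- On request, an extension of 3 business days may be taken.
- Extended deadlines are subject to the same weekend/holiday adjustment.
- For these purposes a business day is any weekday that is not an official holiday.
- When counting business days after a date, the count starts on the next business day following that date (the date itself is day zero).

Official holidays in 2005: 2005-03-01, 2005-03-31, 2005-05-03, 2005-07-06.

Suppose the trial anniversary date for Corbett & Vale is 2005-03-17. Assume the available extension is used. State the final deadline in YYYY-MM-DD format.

4 months after 2005-03-17 falls in July 2005; the last day of that month is 2005-07-31.
2005-07-31 is a Sunday; the preceding business day is 2005-07-29 (Friday).
Applying the 3-business-day extension: 3 business days after 2005-07-29 is 2005-08-03.
Since 2005-08-03 is a Wednesday and not a holiday, the date is unchanged.
Deadline: 2005-08-03.

2005-08-03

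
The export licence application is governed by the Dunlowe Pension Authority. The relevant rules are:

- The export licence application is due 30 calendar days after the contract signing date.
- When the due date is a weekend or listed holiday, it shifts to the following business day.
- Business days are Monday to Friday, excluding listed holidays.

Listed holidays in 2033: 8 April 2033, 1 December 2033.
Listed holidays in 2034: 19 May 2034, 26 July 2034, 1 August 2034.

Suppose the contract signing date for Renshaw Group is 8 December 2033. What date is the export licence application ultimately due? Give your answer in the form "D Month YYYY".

9 January 2034

Trigger date 8 December 2033 + 30 calendar days = 7 January 2034.
7 January 2034 is a Saturday; the next business day is 9 January 2034 (Monday).
Deadline: 9 January 2034.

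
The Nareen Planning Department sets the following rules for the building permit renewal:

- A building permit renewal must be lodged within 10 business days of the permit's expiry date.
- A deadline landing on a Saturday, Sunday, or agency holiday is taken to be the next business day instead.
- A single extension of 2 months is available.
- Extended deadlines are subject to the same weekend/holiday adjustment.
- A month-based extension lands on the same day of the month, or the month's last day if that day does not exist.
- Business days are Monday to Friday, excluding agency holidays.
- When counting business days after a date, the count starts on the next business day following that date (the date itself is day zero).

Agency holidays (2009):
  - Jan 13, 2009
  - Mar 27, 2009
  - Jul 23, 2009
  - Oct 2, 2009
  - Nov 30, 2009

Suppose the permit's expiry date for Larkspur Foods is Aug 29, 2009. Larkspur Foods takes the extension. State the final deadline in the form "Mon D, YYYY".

10 business days after Aug 29, 2009, excluding weekends and holidays, is Sep 11, 2009.
Sep 11, 2009 (Friday) is already a business day.
The 2 months extension carries Sep 11, 2009 to Nov 11, 2009.
Since Nov 11, 2009 is a Wednesday and not a holiday, the date is unchanged.
Deadline: Nov 11, 2009.

Nov 11, 2009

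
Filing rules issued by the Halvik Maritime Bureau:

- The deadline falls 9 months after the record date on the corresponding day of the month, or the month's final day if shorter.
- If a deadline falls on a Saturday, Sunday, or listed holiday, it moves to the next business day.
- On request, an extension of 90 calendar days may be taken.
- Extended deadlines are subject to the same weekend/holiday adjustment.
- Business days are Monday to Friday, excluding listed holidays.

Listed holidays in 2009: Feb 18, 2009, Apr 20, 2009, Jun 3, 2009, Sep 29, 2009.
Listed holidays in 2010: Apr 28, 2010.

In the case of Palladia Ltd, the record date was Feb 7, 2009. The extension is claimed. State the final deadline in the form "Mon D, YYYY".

Feb 8, 2010

Moving 9 months forward from Feb 7, 2009 on the corresponding day gives Nov 7, 2009.
Because Nov 7, 2009 is a Saturday, the deadline becomes Nov 9, 2009 (Monday).
The 90-calendar-day extension moves the deadline from Nov 9, 2009 to Feb 7, 2010.
Because Feb 7, 2010 is a Sunday, the deadline becomes Feb 8, 2010 (Monday).
So the filing is due Feb 8, 2010.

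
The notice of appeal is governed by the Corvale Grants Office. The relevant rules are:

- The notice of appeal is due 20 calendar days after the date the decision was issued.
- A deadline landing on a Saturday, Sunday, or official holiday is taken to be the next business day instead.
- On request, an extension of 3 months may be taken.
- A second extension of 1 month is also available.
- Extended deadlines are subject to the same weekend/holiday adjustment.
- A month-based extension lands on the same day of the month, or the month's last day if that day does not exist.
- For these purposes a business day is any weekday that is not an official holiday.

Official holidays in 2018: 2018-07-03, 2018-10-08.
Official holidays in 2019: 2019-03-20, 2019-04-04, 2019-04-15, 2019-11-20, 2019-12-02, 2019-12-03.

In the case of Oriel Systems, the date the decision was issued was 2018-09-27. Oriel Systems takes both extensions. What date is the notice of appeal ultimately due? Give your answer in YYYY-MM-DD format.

2019-02-18

Trigger date 2018-09-27 + 20 calendar days = 2018-10-17.
2018-10-17 (Wednesday) is already a business day.
Applying the 3 months extension: 3 months after 2018-10-17 is 2019-01-17.
2019-01-17 falls on a Thursday, which is a business day, so no adjustment is needed.
Applying the 1 month extension: 1 month after 2019-01-17 is 2019-02-17.
Because 2019-02-17 is a Sunday, the deadline becomes 2019-02-18 (Monday).
So the filing is due 2019-02-18.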